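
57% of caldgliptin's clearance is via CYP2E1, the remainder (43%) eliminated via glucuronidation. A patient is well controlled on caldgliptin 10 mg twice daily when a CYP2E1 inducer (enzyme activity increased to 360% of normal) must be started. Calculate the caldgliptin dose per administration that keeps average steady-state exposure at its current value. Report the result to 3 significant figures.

The CYP2E1 pathway (57% of clearance) increases to 3.6× activity: 0.57 × 3.6 = 2.052.
Non-CYP routes (43%) are unchanged.
Relative clearance = 2.052 + 0.43 = 2.482.
Css,avg = (dose rate)/CL, so holding Css fixed requires dose ∝ CL: 10 × 2.482 = 24.8 mg.

24.8 mg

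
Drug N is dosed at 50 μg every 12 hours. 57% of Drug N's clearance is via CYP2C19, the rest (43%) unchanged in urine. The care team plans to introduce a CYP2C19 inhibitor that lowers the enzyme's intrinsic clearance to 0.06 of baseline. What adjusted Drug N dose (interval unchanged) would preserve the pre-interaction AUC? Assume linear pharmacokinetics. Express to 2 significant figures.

The CYP2C19 pathway (57% of clearance) falls to 0.06× activity: 0.57 × 0.06 = 0.0342.
The remaining 43% of clearance is unaffected.
New clearance relative to baseline: 0.0342 + 0.43 = 0.4642.
To maintain the same steady-state level, dose must scale with clearance: new dose = 50 × 0.4642 = 23 μg.

23 μg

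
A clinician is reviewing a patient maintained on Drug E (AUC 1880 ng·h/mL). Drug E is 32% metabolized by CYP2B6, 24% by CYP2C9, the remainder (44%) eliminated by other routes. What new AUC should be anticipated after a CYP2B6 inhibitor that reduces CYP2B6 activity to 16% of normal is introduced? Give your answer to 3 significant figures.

CYP2B6: 0.32 × 0.16 = 0.0512
CYP2C9: 0.24 (unchanged)
Other: 0.44 (unchanged)
Relative clearance = 0.0512 + 0.24 + 0.44 = 0.7312.
AUC ∝ 1/CL, so new value = 1880 / 0.7312 = 2.57 × 10³ ng·h/mL.

2.57 × 10³ ng·h/mL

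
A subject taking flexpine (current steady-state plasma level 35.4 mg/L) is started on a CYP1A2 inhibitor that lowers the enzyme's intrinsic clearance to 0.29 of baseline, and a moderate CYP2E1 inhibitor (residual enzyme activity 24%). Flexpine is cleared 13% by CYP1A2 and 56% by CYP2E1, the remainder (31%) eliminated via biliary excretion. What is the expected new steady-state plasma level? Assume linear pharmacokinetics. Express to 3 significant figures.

73.4 mg/L

The CYP1A2 pathway (13% of clearance) is reduced to 0.29× activity: 0.13 × 0.29 = 0.0377.
The CYP2E1 pathway (56% of clearance) drops to 0.24× activity: 0.56 × 0.24 = 0.1344.
Non-CYP routes (31%) are unchanged.
CL_new/CL_old = 0.0377 + 0.1344 + 0.31 = 0.4821.
Steady-state plasma level ∝ 1/CL: new value = 35.4 / 0.4821 = 73.4 mg/L.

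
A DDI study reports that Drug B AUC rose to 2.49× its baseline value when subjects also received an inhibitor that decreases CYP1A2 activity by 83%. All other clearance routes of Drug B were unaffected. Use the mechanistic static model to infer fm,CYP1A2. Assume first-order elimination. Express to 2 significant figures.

Let fm be the CYP1A2 fraction. New clearance relative to baseline = fm × 0.17 + (1 − fm).
AUC ratio = 1 / (new CL fraction), so new CL fraction = 1 / 2.49 = 0.4016.
fm × 0.17 + 1 − fm = 0.4016  ⇒  fm × (0.17 − 1) = −0.5984  ⇒  fm = 0.72.

0.72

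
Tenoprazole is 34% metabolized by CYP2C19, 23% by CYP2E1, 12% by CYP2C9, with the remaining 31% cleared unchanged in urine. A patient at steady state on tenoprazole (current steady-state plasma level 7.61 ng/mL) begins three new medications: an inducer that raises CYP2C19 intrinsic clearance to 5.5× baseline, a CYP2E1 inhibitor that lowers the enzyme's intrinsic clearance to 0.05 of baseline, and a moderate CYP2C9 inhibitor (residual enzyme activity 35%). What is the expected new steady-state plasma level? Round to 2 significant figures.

3.4 ng/mL

The CYP2C19 pathway (34% of clearance) rises to 5.5× activity: 0.34 × 5.5 = 1.87.
The CYP2E1 pathway (23% of clearance) is reduced to 0.05× activity: 0.23 × 0.05 = 0.0115.
The CYP2C9 pathway (12% of clearance) falls to 0.35× activity: 0.12 × 0.35 = 0.042.
Non-CYP routes (31%) are unchanged.
CL_new/CL_old = 1.87 + 0.0115 + 0.042 + 0.31 = 2.2335.
Steady-state plasma level ∝ 1/CL: new value = 7.61 / 2.2335 = 3.4 ng/mL.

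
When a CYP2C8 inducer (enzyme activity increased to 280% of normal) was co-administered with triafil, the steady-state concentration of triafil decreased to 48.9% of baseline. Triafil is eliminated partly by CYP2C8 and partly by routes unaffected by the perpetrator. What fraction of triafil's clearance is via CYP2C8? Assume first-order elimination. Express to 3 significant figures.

Let x = fm,CYP2C8. Because steady-state concentration ∝ 1/CL, relative clearance rose to 1/0.489 = 2.045.
Setting x·2.8 + (1 − x) = 2.045 and solving: x = (2.045 − 1)/(2.8 − 1) = 0.581.

0.581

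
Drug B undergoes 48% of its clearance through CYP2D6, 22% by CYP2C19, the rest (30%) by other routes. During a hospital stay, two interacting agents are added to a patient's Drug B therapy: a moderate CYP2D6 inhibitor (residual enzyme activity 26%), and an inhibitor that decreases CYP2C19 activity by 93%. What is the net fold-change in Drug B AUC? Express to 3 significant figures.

CYP2D6: 0.48 × 0.26 = 0.1248
CYP2C19: 0.22 × 0.07 = 0.0154
Other: 0.3 (unchanged)
CL_new/CL_old = 0.1248 + 0.0154 + 0.3 = 0.4402.
Because AUC varies inversely with clearance, the combined effect is 1 / 0.4402 = 2.27.

2.27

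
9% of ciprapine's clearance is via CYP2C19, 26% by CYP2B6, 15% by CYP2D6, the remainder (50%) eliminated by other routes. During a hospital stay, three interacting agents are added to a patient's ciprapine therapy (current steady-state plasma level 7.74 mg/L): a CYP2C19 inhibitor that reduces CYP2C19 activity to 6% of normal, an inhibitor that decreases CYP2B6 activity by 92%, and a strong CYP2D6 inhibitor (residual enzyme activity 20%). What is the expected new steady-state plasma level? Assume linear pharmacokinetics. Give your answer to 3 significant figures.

13.9 mg/L

The CYP2C19 pathway (9% of clearance) is reduced to 0.06× activity: 0.09 × 0.06 = 0.0054.
The CYP2B6 pathway (26% of clearance) drops to 0.08× activity: 0.26 × 0.08 = 0.0208.
The CYP2D6 pathway (15% of clearance) falls to 0.2× activity: 0.15 × 0.2 = 0.03.
The remaining 50% of clearance is unaffected.
CL_new/CL_old = 0.0054 + 0.0208 + 0.03 + 0.5 = 0.5562.
New steady-state plasma level = 7.74 / 0.5562 = 13.9 mg/L (concentration scales inversely with clearance).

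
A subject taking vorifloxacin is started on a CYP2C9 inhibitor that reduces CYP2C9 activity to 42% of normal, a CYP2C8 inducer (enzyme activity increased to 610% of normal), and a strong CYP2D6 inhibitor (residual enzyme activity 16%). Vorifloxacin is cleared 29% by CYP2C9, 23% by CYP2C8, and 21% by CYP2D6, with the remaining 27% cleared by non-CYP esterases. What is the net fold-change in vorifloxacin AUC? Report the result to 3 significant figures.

CYP2C9: 0.29 × 0.42 = 0.1218
CYP2C8: 0.23 × 6.1 = 1.403
CYP2D6: 0.21 × 0.16 = 0.0336
Other: 0.27 (unchanged)
Relative clearance = 0.1218 + 1.403 + 0.0336 + 0.27 = 1.8284.
Because AUC varies inversely with clearance, the combined effect is 1 / 1.8284 = 0.547.

0.547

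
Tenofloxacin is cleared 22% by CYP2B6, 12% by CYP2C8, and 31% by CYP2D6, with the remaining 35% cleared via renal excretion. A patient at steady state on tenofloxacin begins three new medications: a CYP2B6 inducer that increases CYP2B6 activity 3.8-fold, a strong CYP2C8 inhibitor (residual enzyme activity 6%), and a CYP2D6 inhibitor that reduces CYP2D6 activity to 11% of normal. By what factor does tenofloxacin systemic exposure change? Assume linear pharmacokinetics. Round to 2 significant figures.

0.81

The CYP2B6 pathway (22% of clearance) rises to 3.8× activity: 0.22 × 3.8 = 0.836.
The CYP2C8 pathway (12% of clearance) falls to 0.06× activity: 0.12 × 0.06 = 0.0072.
The CYP2D6 pathway (31% of clearance) drops to 0.11× activity: 0.31 × 0.11 = 0.0341.
The remaining 35% of clearance is unaffected.
Relative clearance = 0.836 + 0.0072 + 0.0341 + 0.35 = 1.2273.
Systemic exposure ∝ 1/CL: fold-change = 1 / 1.2273 = 0.81.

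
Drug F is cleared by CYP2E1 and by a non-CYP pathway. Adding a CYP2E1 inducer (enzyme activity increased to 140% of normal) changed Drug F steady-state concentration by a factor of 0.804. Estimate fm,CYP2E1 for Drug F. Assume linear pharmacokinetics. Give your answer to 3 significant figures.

0.609

Let fm be the CYP2E1 fraction. New clearance relative to baseline = fm × 1.4 + (1 − fm).
Steady-state concentration ratio = 1 / (new CL fraction), so new CL fraction = 1 / 0.804 = 1.244.
fm × 1.4 + 1 − fm = 1.244  ⇒  fm × (1.4 − 1) = 0.2438  ⇒  fm = 0.609.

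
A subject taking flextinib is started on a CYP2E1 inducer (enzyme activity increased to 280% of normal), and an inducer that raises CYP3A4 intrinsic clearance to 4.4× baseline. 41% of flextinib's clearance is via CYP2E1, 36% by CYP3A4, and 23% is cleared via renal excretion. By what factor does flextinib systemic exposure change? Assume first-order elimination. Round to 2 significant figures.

0.34

CYP2E1: 0.41 × 2.8 = 1.148
CYP3A4: 0.36 × 4.4 = 1.584
Other: 0.23 (unchanged)
New clearance relative to baseline: 1.148 + 1.584 + 0.23 = 2.962.
Because systemic exposure varies inversely with clearance, the combined effect is 1 / 2.962 = 0.34.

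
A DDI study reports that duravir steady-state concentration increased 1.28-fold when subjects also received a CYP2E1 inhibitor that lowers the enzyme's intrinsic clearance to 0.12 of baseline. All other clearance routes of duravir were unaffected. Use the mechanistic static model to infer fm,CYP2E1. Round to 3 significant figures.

Let x = fm,CYP2E1. Because steady-state concentration ∝ 1/CL, relative clearance fell to 1/1.28 = 0.7812.
Only the CYP2E1 route changed, so 0.7812 = x·0.12 + (1 − x), giving x = 0.249.

0.249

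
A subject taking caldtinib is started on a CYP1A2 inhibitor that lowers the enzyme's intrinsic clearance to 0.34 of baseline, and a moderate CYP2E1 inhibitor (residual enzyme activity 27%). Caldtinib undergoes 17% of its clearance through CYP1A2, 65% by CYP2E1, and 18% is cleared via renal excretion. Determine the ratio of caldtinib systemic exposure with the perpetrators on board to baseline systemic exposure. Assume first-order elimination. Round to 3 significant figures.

The CYP1A2 pathway (17% of clearance) is reduced to 0.34× activity: 0.17 × 0.34 = 0.0578.
The CYP2E1 pathway (65% of clearance) is reduced to 0.27× activity: 0.65 × 0.27 = 0.1755.
The remaining 18% of clearance is unaffected.
CL_new/CL_old = 0.0578 + 0.1755 + 0.18 = 0.4133.
Net systemic exposure ratio = 1 / 0.4133 = 2.42.

2.42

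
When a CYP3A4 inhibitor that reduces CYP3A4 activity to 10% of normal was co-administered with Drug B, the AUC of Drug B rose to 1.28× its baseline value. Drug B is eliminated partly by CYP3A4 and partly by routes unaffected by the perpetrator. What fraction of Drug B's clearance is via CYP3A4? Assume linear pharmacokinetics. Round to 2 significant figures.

0.24

Call the CYP3A4 fraction fm. After the interaction, CL_new/CL_old = fm × 0.1 + (1 − fm).
AUC ratio = 1 / (new CL fraction), so new CL fraction = 1 / 1.28 = 0.7812.
fm × 0.1 + 1 − fm = 0.7812  ⇒  fm × (0.1 − 1) = −0.2188  ⇒  fm = 0.24.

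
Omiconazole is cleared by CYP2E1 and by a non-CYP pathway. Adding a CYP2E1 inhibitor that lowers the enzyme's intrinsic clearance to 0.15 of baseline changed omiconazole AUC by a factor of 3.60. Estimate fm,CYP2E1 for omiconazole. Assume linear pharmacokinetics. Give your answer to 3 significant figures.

0.850

CL'/CL = 1 / 3.60 = 0.2778
0.15·fm + (1 − fm) = 0.2778
fm = (0.2778 − 1) / (0.15 − 1) = 0.850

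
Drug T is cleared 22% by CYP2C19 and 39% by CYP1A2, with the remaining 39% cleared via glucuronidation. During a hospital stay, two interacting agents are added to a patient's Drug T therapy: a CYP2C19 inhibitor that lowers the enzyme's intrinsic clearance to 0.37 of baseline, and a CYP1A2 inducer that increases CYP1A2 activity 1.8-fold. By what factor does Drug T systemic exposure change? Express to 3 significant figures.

The CYP2C19 pathway (22% of clearance) is reduced to 0.37× activity: 0.22 × 0.37 = 0.0814.
The CYP1A2 pathway (39% of clearance) is boosted to 1.8× activity: 0.39 × 1.8 = 0.702.
Non-CYP routes (39%) are unchanged.
New clearance relative to baseline: 0.0814 + 0.702 + 0.39 = 1.1734.
Systemic exposure ∝ 1/CL: fold-change = 1 / 1.1734 = 0.852.

0.852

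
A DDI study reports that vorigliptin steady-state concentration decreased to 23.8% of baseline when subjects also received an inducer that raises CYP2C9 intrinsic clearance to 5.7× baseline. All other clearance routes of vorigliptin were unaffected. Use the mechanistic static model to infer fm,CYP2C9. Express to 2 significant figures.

Write x for the fraction cleared via CYP2C9. The observed steady-state concentration change means clearance rose to 1/0.238 = 4.202 of baseline.
Only the CYP2C9 route changed, so 4.202 = x·5.7 + (1 − x), giving x = 0.68.

0.68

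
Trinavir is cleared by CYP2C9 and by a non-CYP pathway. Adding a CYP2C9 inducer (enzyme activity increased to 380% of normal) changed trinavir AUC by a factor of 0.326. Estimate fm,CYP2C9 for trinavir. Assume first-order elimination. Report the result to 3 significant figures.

0.738

Call the CYP2C9 fraction fm. After the interaction, CL_new/CL_old = fm × 3.8 + (1 − fm).
AUC ratio = 1 / (new CL fraction), so new CL fraction = 1 / 0.326 = 3.067.
fm × 3.8 + 1 − fm = 3.067  ⇒  fm × (3.8 − 1) = 2.067  ⇒  fm = 0.738.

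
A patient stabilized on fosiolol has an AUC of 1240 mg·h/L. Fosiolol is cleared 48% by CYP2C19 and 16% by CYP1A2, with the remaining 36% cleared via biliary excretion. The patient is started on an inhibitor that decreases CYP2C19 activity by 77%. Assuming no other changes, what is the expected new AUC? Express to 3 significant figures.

The CYP2C19 pathway (48% of clearance) falls to 0.23× activity: 0.48 × 0.23 = 0.1104.
CYP1A2 (16%) and the residual 36% are unaffected.
New clearance relative to baseline: 0.1104 + 0.16 + 0.36 = 0.6304.
With dosing unchanged, AUC scales as 1/CL: 1240 / 0.6304 = 1.97 × 10³ mg·h/L.

1.97 × 10³ mg·h/L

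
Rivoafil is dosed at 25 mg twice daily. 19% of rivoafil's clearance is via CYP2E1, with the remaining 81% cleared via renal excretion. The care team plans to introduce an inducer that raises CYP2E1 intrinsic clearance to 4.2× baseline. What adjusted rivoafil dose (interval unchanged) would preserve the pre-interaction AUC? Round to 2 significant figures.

CYP2E1: 0.19 × 4.2 = 0.798
Other: 0.81 (unchanged)
Relative clearance = 0.798 + 0.81 = 1.608.
To maintain the same steady-state level, dose must scale with clearance: new dose = 25 × 1.608 = 40 mg.

40 mg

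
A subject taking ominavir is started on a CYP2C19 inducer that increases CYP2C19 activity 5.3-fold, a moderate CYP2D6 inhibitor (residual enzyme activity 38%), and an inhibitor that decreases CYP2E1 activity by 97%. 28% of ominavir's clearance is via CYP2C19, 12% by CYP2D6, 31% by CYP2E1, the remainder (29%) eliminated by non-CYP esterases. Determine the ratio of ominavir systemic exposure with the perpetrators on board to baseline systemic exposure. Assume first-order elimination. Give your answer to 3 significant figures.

The CYP2C19 pathway (28% of clearance) rises to 5.3× activity: 0.28 × 5.3 = 1.484.
The CYP2D6 pathway (12% of clearance) falls to 0.38× activity: 0.12 × 0.38 = 0.0456.
The CYP2E1 pathway (31% of clearance) falls to 0.03× activity: 0.31 × 0.03 = 0.0093.
Non-CYP routes (29%) are unchanged.
New clearance relative to baseline: 1.484 + 0.0456 + 0.0093 + 0.29 = 1.8289.
Net systemic exposure ratio = 1 / 1.8289 = 0.547.

0.547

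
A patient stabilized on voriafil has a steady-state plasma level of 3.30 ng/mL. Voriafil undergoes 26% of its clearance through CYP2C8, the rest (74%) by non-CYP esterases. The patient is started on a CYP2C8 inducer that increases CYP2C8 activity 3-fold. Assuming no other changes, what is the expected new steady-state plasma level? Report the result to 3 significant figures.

2.17 ng/mL

The CYP2C8 pathway (26% of clearance) is boosted to 3× activity: 0.26 × 3 = 0.78.
The remaining 74% of clearance is unaffected.
Relative clearance = 0.78 + 0.74 = 1.52.
With dosing unchanged, steady-state plasma level scales as 1/CL: 3.30 / 1.52 = 2.17 ng/mL.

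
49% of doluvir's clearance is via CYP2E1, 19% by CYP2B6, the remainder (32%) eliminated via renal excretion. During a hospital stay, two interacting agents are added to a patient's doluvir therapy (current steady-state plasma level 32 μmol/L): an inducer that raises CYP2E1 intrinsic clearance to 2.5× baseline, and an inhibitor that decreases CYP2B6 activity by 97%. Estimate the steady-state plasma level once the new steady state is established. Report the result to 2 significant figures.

21 μmol/L

The CYP2E1 pathway (49% of clearance) is boosted to 2.5× activity: 0.49 × 2.5 = 1.225.
The CYP2B6 pathway (19% of clearance) is reduced to 0.03× activity: 0.19 × 0.03 = 0.0057.
Non-CYP routes (32%) are unchanged.
CL_new/CL_old = 1.225 + 0.0057 + 0.32 = 1.5507.
Steady-state plasma level ∝ 1/CL: new value = 32 / 1.5507 = 21 μmol/L.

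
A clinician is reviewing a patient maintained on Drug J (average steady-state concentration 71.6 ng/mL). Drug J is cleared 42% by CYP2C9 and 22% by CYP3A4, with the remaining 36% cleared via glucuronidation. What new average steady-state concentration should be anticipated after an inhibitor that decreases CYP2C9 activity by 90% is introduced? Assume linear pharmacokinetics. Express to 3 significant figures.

The CYP2C9 pathway (42% of clearance) falls to 0.1× activity: 0.42 × 0.1 = 0.042.
CYP3A4 (22%) and the residual 36% are unaffected.
CL_new/CL_old = 0.042 + 0.22 + 0.36 = 0.622.
New average steady-state concentration = baseline ÷ relative clearance = 71.6 / 0.622 = 115 ng/mL.

115 ng/mL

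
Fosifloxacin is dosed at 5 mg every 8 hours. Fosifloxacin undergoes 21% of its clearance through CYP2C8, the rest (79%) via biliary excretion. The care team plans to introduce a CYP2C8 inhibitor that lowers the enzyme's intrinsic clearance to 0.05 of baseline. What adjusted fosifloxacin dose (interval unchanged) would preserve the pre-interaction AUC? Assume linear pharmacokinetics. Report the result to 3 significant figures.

4.00 mg

CYP2C8: 0.21 × 0.05 = 0.0105
Other: 0.79 (unchanged)
Relative clearance = 0.0105 + 0.79 = 0.8005.
To maintain the same steady-state level, dose must scale with clearance: new dose = 5 × 0.8005 = 4.00 mg.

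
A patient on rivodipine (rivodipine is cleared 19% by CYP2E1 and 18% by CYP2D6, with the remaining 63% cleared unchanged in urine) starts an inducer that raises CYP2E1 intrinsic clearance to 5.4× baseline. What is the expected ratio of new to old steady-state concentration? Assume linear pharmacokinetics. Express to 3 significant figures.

The CYP2E1 pathway (19% of clearance) rises to 5.4× activity: 0.19 × 5.4 = 1.026.
CYP2D6 (18%) and the residual 63% are unaffected.
CL_new/CL_old = 1.026 + 0.18 + 0.63 = 1.836.
Since steady-state concentration ∝ 1/CL, the ratio is 1 / 1.836 = 0.545.

0.545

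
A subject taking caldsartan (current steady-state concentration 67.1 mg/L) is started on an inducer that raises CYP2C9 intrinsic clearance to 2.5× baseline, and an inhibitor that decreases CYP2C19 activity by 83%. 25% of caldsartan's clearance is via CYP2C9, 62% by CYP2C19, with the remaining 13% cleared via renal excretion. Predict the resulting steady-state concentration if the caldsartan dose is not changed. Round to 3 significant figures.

The CYP2C9 pathway (25% of clearance) increases to 2.5× activity: 0.25 × 2.5 = 0.625.
The CYP2C19 pathway (62% of clearance) falls to 0.17× activity: 0.62 × 0.17 = 0.1054.
Non-CYP routes (13%) are unchanged.
CL_new/CL_old = 0.625 + 0.1054 + 0.13 = 0.8604.
New steady-state concentration = 67.1 / 0.8604 = 78.0 mg/L (concentration scales inversely with clearance).

78.0 mg/L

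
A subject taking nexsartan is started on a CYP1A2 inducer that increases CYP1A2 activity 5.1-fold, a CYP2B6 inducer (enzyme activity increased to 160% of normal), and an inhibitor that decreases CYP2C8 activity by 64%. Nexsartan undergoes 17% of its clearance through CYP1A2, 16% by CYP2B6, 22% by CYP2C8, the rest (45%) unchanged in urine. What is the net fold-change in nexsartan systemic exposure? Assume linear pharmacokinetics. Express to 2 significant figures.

0.61

CYP1A2: 0.17 × 5.1 = 0.867
CYP2B6: 0.16 × 1.6 = 0.256
CYP2C8: 0.22 × 0.36 = 0.0792
Other: 0.45 (unchanged)
CL_new/CL_old = 0.867 + 0.256 + 0.0792 + 0.45 = 1.6522.
Net systemic exposure ratio = 1 / 1.6522 = 0.61.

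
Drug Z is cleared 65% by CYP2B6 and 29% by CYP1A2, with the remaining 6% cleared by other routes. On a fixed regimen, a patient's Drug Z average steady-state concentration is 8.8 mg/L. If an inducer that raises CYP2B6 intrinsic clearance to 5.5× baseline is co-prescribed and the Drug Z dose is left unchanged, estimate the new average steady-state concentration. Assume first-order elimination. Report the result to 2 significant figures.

2.2 mg/L

CYP2B6: 0.65 × 5.5 = 3.575
CYP1A2: 0.29 (unchanged)
Other: 0.06 (unchanged)
Relative clearance = 3.575 + 0.29 + 0.06 = 3.925.
With dosing unchanged, average steady-state concentration scales as 1/CL: 8.8 / 3.925 = 2.2 mg/L.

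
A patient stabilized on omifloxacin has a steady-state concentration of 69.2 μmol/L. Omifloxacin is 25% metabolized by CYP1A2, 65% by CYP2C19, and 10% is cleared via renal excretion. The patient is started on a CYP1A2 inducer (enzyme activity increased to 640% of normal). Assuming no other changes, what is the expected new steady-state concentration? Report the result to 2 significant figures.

CYP1A2: 0.25 × 6.4 = 1.6
CYP2C19: 0.65 (unchanged)
Other: 0.1 (unchanged)
CL_new/CL_old = 1.6 + 0.65 + 0.1 = 2.35.
Steady-state concentration ∝ 1/CL, so new value = 69.2 / 2.35 = 29 μmol/L.

29 μmol/L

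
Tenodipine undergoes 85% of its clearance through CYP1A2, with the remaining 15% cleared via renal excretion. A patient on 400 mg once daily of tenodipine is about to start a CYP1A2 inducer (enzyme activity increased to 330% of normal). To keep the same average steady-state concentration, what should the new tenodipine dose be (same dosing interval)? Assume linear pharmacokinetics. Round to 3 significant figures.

1.18 × 10³ mg

CYP1A2: 0.85 × 3.3 = 2.805
Other: 0.15 (unchanged)
CL_new/CL_old = 2.805 + 0.15 = 2.955.
Exposure is unchanged when dose changes in proportion to clearance. New dose = 400 mg × 2.955 = 1.18 × 10³ mg.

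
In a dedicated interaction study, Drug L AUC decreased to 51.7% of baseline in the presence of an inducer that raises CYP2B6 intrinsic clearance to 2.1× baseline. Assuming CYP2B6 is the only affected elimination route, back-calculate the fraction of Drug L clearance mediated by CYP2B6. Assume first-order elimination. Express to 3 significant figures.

Let fm be the CYP2B6 fraction. New clearance relative to baseline = fm × 2.1 + (1 − fm).
AUC ratio = 1 / (new CL fraction), so new CL fraction = 1 / 0.517 = 1.934.
fm × 2.1 + 1 − fm = 1.934  ⇒  fm × (2.1 − 1) = 0.9342  ⇒  fm = 0.849.

0.849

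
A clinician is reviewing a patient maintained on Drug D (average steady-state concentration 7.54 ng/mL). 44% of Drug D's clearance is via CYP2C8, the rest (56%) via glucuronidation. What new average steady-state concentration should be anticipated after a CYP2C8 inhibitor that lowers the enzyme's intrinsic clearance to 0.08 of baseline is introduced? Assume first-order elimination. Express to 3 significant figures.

The CYP2C8 pathway (44% of clearance) drops to 0.08× activity: 0.44 × 0.08 = 0.0352.
Non-CYP routes (56%) are unchanged.
New clearance relative to baseline: 0.0352 + 0.56 = 0.5952.
With dosing unchanged, average steady-state concentration scales as 1/CL: 7.54 / 0.5952 = 12.7 ng/mL.

12.7 ng/mL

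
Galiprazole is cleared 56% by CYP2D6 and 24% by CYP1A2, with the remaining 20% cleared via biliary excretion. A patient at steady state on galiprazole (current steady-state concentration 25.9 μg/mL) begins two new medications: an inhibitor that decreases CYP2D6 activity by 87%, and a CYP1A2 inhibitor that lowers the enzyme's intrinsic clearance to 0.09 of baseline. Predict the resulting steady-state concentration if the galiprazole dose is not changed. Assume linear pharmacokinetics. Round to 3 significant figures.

CYP2D6: 0.56 × 0.13 = 0.0728
CYP1A2: 0.24 × 0.09 = 0.0216
Other: 0.2 (unchanged)
Relative clearance = 0.0728 + 0.0216 + 0.2 = 0.2944.
Dividing the baseline by the relative clearance: 25.9 / 0.2944 = 88.0 μg/mL.

88.0 μg/mL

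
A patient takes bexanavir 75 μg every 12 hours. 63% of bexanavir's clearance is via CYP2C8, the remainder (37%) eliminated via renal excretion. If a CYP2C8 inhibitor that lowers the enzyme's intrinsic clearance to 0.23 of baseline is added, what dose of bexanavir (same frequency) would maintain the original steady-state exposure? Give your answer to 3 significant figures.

38.6 μg

The CYP2C8 pathway (63% of clearance) falls to 0.23× activity: 0.63 × 0.23 = 0.1449.
Non-CYP routes (37%) are unchanged.
CL_new/CL_old = 0.1449 + 0.37 = 0.5149.
To maintain the same steady-state level, dose must scale with clearance: new dose = 75 × 0.5149 = 38.6 μg.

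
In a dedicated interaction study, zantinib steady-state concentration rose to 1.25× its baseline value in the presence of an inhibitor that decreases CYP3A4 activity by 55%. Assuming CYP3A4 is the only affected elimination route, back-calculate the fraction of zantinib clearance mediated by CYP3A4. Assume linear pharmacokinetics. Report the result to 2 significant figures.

Write x for the fraction cleared via CYP3A4. The observed steady-state concentration change means clearance fell to 1/1.25 = 0.8 of baseline.
Setting x·0.45 + (1 − x) = 0.8 and solving: x = (0.8 − 1)/(0.45 − 1) = 0.36.

0.36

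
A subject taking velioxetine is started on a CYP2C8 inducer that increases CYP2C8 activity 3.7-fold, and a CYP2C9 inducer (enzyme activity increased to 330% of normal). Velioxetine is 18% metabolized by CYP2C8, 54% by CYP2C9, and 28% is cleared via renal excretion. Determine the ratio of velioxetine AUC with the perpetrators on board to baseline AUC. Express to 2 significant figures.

The CYP2C8 pathway (18% of clearance) increases to 3.7× activity: 0.18 × 3.7 = 0.666.
The CYP2C9 pathway (54% of clearance) is boosted to 3.3× activity: 0.54 × 3.3 = 1.782.
Non-CYP routes (28%) are unchanged.
CL_new/CL_old = 0.666 + 1.782 + 0.28 = 2.728.
Because AUC varies inversely with clearance, the combined effect is 1 / 2.728 = 0.37.

0.37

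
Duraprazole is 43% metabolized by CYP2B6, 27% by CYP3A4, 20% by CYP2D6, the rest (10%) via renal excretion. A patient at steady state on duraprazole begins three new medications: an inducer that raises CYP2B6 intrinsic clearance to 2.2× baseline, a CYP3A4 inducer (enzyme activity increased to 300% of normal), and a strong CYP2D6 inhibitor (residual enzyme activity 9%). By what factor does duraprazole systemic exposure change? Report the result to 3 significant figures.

0.534

The CYP2B6 pathway (43% of clearance) is boosted to 2.2× activity: 0.43 × 2.2 = 0.946.
The CYP3A4 pathway (27% of clearance) increases to 3× activity: 0.27 × 3 = 0.81.
The CYP2D6 pathway (20% of clearance) drops to 0.09× activity: 0.2 × 0.09 = 0.018.
Non-CYP routes (10%) are unchanged.
New clearance relative to baseline: 0.946 + 0.81 + 0.018 + 0.1 = 1.874.
Systemic exposure ∝ 1/CL: fold-change = 1 / 1.874 = 0.534.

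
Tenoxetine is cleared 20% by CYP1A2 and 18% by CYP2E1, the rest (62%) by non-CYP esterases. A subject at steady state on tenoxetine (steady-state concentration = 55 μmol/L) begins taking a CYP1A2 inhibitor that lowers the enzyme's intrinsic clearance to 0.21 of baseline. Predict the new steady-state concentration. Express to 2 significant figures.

The CYP1A2 pathway (20% of clearance) is reduced to 0.21× activity: 0.2 × 0.21 = 0.042.
CYP2E1 (18%) and the residual 62% are unaffected.
New clearance relative to baseline: 0.042 + 0.18 + 0.62 = 0.842.
Steady-state concentration ∝ 1/CL, so new value = 55 / 0.842 = 65 μmol/L.

65 μmol/L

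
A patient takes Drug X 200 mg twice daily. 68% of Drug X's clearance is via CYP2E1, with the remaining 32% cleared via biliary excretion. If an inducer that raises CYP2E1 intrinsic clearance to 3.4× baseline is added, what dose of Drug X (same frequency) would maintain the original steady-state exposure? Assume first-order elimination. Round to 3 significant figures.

The CYP2E1 pathway (68% of clearance) increases to 3.4× activity: 0.68 × 3.4 = 2.312.
The remaining 32% of clearance is unaffected.
Relative clearance = 2.312 + 0.32 = 2.632.
Exposure is unchanged when dose changes in proportion to clearance. New dose = 200 mg × 2.632 = 526 mg.

526 mg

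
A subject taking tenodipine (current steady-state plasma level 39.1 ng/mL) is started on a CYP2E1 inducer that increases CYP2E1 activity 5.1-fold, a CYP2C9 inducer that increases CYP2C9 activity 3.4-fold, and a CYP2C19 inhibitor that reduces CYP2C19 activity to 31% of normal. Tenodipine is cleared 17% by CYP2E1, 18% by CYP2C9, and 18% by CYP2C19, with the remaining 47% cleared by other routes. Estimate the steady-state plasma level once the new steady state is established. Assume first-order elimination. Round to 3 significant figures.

CYP2E1: 0.17 × 5.1 = 0.867
CYP2C9: 0.18 × 3.4 = 0.612
CYP2C19: 0.18 × 0.31 = 0.0558
Other: 0.47 (unchanged)
New clearance relative to baseline: 0.867 + 0.612 + 0.0558 + 0.47 = 2.0048.
Steady-state plasma level ∝ 1/CL: new value = 39.1 / 2.0048 = 19.5 ng/mL.

19.5 ng/mL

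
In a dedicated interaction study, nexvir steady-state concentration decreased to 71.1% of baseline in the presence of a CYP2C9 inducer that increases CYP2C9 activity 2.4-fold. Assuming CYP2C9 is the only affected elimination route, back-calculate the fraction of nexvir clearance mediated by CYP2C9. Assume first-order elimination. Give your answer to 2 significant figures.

0.29

Let fm be the CYP2C9 fraction. New clearance relative to baseline = fm × 2.4 + (1 − fm).
Steady-state concentration ratio = 1 / (new CL fraction), so new CL fraction = 1 / 0.711 = 1.406.
fm × 2.4 + 1 − fm = 1.406  ⇒  fm × (2.4 − 1) = 0.4065  ⇒  fm = 0.29.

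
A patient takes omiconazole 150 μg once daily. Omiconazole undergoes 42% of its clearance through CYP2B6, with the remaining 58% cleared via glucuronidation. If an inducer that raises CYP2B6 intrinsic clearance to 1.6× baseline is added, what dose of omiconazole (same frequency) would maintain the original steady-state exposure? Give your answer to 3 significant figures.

188 μg

The CYP2B6 pathway (42% of clearance) increases to 1.6× activity: 0.42 × 1.6 = 0.672.
The remaining 58% of clearance is unaffected.
CL_new/CL_old = 0.672 + 0.58 = 1.252.
To maintain the same steady-state level, dose must scale with clearance: new dose = 150 × 1.252 = 188 μg.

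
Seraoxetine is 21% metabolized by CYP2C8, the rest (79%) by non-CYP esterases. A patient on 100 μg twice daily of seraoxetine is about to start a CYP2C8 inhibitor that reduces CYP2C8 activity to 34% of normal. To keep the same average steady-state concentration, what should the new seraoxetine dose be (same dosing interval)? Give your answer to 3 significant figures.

86.1 μg

CYP2C8: 0.21 × 0.34 = 0.0714
Other: 0.79 (unchanged)
New clearance relative to baseline: 0.0714 + 0.79 = 0.8614.
To maintain the same steady-state level, dose must scale with clearance: new dose = 100 × 0.8614 = 86.1 μg.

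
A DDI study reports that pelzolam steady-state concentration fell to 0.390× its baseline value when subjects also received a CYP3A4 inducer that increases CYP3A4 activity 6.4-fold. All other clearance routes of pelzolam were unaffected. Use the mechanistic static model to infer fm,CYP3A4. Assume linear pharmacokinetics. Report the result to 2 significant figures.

Let fm be the CYP3A4 fraction. New clearance relative to baseline = fm × 6.4 + (1 − fm).
Steady-state concentration ratio = 1 / (new CL fraction), so new CL fraction = 1 / 0.390 = 2.564.
fm × 6.4 + 1 − fm = 2.564  ⇒  fm × (6.4 − 1) = 1.564  ⇒  fm = 0.29.

0.29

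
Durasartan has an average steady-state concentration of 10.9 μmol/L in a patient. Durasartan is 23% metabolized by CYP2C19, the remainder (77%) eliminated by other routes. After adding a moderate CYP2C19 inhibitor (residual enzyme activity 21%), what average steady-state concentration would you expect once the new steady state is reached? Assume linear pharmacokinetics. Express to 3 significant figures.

13.3 μmol/L

The CYP2C19 pathway (23% of clearance) falls to 0.21× activity: 0.23 × 0.21 = 0.0483.
Non-CYP routes (77%) are unchanged.
Relative clearance = 0.0483 + 0.77 = 0.8183.
New average steady-state concentration = baseline ÷ relative clearance = 10.9 / 0.8183 = 13.3 μmol/L.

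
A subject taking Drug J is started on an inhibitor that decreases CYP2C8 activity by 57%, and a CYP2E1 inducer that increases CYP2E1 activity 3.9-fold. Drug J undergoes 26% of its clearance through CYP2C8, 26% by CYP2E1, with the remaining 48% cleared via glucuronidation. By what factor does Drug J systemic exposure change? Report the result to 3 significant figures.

The CYP2C8 pathway (26% of clearance) drops to 0.43× activity: 0.26 × 0.43 = 0.1118.
The CYP2E1 pathway (26% of clearance) increases to 3.9× activity: 0.26 × 3.9 = 1.014.
The remaining 48% of clearance is unaffected.
CL_new/CL_old = 0.1118 + 1.014 + 0.48 = 1.6058.
Net systemic exposure ratio = 1 / 1.6058 = 0.623.

0.623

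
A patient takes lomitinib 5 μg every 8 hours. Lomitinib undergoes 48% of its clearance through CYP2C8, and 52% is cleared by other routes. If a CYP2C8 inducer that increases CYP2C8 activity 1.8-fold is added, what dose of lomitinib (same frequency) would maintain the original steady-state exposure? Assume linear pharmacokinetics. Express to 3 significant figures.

6.92 μg

The CYP2C8 pathway (48% of clearance) is boosted to 1.8× activity: 0.48 × 1.8 = 0.864.
The remaining 52% of clearance is unaffected.
New clearance relative to baseline: 0.864 + 0.52 = 1.384.
To maintain the same steady-state level, dose must scale with clearance: new dose = 5 × 1.384 = 6.92 μg.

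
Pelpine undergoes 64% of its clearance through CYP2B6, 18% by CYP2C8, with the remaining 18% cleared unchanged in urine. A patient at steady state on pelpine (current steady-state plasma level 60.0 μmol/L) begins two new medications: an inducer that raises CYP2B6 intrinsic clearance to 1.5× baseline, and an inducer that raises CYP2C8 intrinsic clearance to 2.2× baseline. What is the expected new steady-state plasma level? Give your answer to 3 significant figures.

39.1 μmol/L

The CYP2B6 pathway (64% of clearance) rises to 1.5× activity: 0.64 × 1.5 = 0.96.
The CYP2C8 pathway (18% of clearance) increases to 2.2× activity: 0.18 × 2.2 = 0.396.
Non-CYP routes (18%) are unchanged.
Relative clearance = 0.96 + 0.396 + 0.18 = 1.536.
Dividing the baseline by the relative clearance: 60.0 / 1.536 = 39.1 μmol/L.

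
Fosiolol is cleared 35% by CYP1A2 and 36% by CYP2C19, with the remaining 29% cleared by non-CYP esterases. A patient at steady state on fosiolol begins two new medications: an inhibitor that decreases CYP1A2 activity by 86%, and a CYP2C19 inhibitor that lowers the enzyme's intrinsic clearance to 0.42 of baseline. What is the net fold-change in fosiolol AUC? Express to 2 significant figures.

The CYP1A2 pathway (35% of clearance) is reduced to 0.14× activity: 0.35 × 0.14 = 0.049.
The CYP2C19 pathway (36% of clearance) falls to 0.42× activity: 0.36 × 0.42 = 0.1512.
Non-CYP routes (29%) are unchanged.
CL_new/CL_old = 0.049 + 0.1512 + 0.29 = 0.4902.
AUC ∝ 1/CL: fold-change = 1 / 0.4902 = 2.0.

2.0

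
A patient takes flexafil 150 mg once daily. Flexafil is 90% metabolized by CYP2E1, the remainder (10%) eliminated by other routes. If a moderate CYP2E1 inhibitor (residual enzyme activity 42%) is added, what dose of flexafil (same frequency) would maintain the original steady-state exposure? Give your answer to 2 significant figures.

The CYP2E1 pathway (90% of clearance) is reduced to 0.42× activity: 0.9 × 0.42 = 0.378.
The remaining 10% of clearance is unaffected.
Relative clearance = 0.378 + 0.1 = 0.478.
Css,avg = (dose rate)/CL, so holding Css fixed requires dose ∝ CL: 150 × 0.478 = 72 mg.

72 mg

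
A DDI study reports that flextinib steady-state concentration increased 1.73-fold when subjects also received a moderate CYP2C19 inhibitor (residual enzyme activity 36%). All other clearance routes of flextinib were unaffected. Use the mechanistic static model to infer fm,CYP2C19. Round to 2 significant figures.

CL'/CL = 1 / 1.73 = 0.578
0.36·fm + (1 − fm) = 0.578
fm = (0.578 − 1) / (0.36 − 1) = 0.66

0.66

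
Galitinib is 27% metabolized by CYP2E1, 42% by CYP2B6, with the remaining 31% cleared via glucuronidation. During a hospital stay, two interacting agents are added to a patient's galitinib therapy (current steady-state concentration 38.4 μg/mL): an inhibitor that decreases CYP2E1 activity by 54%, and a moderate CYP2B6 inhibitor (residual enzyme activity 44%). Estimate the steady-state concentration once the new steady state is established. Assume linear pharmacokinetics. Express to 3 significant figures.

62.0 μg/mL

The CYP2E1 pathway (27% of clearance) is reduced to 0.46× activity: 0.27 × 0.46 = 0.1242.
The CYP2B6 pathway (42% of clearance) drops to 0.44× activity: 0.42 × 0.44 = 0.1848.
Non-CYP routes (31%) are unchanged.
CL_new/CL_old = 0.1242 + 0.1848 + 0.31 = 0.619.
New steady-state concentration = 38.4 / 0.619 = 62.0 μg/mL (concentration scales inversely with clearance).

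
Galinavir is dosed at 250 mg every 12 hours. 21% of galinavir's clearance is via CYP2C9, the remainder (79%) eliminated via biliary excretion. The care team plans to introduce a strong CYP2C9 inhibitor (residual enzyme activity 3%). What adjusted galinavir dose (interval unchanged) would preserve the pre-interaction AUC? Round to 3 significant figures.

199 mg

The CYP2C9 pathway (21% of clearance) drops to 0.03× activity: 0.21 × 0.03 = 0.0063.
The remaining 79% of clearance is unaffected.
Relative clearance = 0.0063 + 0.79 = 0.7963.
Css,avg = (dose rate)/CL, so holding Css fixed requires dose ∝ CL: 250 × 0.7963 = 199 mg.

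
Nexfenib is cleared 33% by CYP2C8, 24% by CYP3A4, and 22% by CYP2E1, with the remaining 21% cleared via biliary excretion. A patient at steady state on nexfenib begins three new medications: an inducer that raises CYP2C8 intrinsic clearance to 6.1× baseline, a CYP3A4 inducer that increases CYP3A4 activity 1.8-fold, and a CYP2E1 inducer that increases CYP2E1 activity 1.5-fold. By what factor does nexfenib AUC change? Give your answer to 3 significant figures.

The CYP2C8 pathway (33% of clearance) is boosted to 6.1× activity: 0.33 × 6.1 = 2.013.
The CYP3A4 pathway (24% of clearance) rises to 1.8× activity: 0.24 × 1.8 = 0.432.
The CYP2E1 pathway (22% of clearance) is boosted to 1.5× activity: 0.22 × 1.5 = 0.33.
The remaining 21% of clearance is unaffected.
CL_new/CL_old = 2.013 + 0.432 + 0.33 + 0.21 = 2.985.
Net AUC ratio = 1 / 2.985 = 0.335.

0.335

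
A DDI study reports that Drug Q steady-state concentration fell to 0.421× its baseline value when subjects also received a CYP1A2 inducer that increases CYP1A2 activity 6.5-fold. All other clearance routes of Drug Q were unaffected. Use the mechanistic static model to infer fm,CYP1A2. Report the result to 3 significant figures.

CL'/CL = 1 / 0.421 = 2.375
6.5·fm + (1 − fm) = 2.375
fm = (2.375 − 1) / (6.5 − 1) = 0.250

0.250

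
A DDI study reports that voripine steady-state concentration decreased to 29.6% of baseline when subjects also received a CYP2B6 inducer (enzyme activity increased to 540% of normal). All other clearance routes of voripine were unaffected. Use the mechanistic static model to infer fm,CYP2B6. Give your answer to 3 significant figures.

CL'/CL = 1 / 0.296 = 3.378
5.4·fm + (1 − fm) = 3.378
fm = (3.378 − 1) / (5.4 − 1) = 0.541

0.541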